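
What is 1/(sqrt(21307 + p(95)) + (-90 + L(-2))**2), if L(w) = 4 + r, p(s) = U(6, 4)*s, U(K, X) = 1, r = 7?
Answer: 6241/38928679 - 3*sqrt(2378)/38928679 ≈ 0.00015656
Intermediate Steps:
p(s) = s (p(s) = 1*s = s)
L(w) = 11 (L(w) = 4 + 7 = 11)
1/(sqrt(21307 + p(95)) + (-90 + L(-2))**2) = 1/(sqrt(21307 + 95) + (-90 + 11)**2) = 1/(sqrt(21402) + (-79)**2) = 1/(3*sqrt(2378) + 6241) = 1/(6241 + 3*sqrt(2378))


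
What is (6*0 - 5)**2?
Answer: 25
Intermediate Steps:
(6*0 - 5)**2 = (0 - 5)**2 = (-5)**2 = 25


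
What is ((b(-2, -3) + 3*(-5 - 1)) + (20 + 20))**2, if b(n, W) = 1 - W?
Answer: 676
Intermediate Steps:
((b(-2, -3) + 3*(-5 - 1)) + (20 + 20))**2 = (((1 - 1*(-3)) + 3*(-5 - 1)) + (20 + 20))**2 = (((1 + 3) + 3*(-6)) + 40)**2 = ((4 - 18) + 40)**2 = (-14 + 40)**2 = 26**2 = 676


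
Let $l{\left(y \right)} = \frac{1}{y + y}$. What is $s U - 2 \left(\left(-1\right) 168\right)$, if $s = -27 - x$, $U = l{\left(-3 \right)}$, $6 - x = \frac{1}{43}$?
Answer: $\frac{44053}{129} \approx 341.5$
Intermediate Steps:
$x = \frac{257}{43}$ ($x = 6 - \frac{1}{43} = \frac{257}{43} \approx 5.9767$)
$l{\left(y \right)} = \frac{1}{2 y}$
$U = - \frac{1}{6}$ ($U = \frac{1}{2 \left(-3\right)} = \frac{1}{2} \left(- \frac{1}{3}\right) = - \frac{1}{6} \approx -0.16667$)
$s = - \frac{1418}{43}$ ($s = -27 - \frac{257}{43} = - \frac{1418}{43} \approx -32.977$)
$s U - 2 \left(\left(-1\right) 168\right) = \left(- \frac{1418}{43}\right) \left(- \frac{1}{6}\right) - 2 \left(\left(-1\right) 168\right) = \frac{709}{129} - -336 = \frac{709}{129} + 336 = \frac{44053}{129}$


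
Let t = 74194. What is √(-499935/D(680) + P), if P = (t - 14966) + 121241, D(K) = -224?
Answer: √572949874/56 ≈ 427.44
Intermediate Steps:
P = 180469 (P = (74194 - 14966) + 121241 = 59228 + 121241 = 180469)
√(-499935/D(680) + P) = √(-499935/(-224) + 180469) = √(-499935*(-1/224) + 180469) = √(499935/224 + 180469) = √(40924991/224) = √572949874/56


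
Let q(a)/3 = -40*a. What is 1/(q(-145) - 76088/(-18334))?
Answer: 9167/159543844 ≈ 5.7458e-5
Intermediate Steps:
q(a) = -120*a (q(a) = 3*(-40*a) = -120*a)
1/(q(-145) - 76088/(-18334)) = 1/(-120*(-145) - 76088/(-18334)) = 1/(17400 - 76088*(-1/18334)) = 1/(17400 + 38044/9167) = 1/(159543844/9167) = 9167/159543844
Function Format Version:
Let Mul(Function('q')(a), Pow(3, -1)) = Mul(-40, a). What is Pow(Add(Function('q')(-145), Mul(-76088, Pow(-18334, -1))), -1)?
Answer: Rational(9167, 159543844) ≈ 5.7458e-5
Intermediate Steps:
Function('q')(a) = Mul(-120, a) (Function('q')(a) = Mul(3, Mul(-40, a)) = Mul(-120, a))
Pow(Add(Function('q')(-145), Mul(-76088, Pow(-18334, -1))), -1) = Pow(Add(Mul(-120, -145), Mul(-76088, Pow(-18334, -1))), -1) = Pow(Add(17400, Mul(-76088, Rational(-1, 18334))), -1) = Pow(Add(17400, Rational(38044, 9167)), -1) = Pow(Rational(159543844, 9167), -1) = Rational(9167, 159543844)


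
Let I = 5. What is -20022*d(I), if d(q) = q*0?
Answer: 0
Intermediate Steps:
d(q) = 0
-20022*d(I) = -20022*0 = 0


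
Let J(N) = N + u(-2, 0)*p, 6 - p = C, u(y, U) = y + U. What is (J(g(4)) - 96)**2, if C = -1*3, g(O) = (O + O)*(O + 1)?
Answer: 5476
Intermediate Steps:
g(O) = 2*O*(1 + O) (g(O) = (2*O)*(1 + O) = 2*O*(1 + O))
u(y, U) = U + y
C = -3
p = 9 (p = 6 - 1*(-3) = 6 + 3 = 9)
J(N) = -18 + N (J(N) = N + (0 - 2)*9 = N - 2*9 = N - 18 = -18 + N)
(J(g(4)) - 96)**2 = ((-18 + 2*4*(1 + 4)) - 96)**2 = ((-18 + 2*4*5) - 96)**2 = ((-18 + 40) - 96)**2 = (22 - 96)**2 = (-74)**2 = 5476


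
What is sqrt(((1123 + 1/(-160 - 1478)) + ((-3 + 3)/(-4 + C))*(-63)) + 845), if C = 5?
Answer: sqrt(586692106)/546 ≈ 44.362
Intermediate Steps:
sqrt(((1123 + 1/(-160 - 1478)) + ((-3 + 3)/(-4 + C))*(-63)) + 845) = sqrt(((1123 + 1/(-160 - 1478)) + ((-3 + 3)/(-4 + 5))*(-63)) + 845) = sqrt(((1123 + 1/(-1638)) + (0/1)*(-63)) + 845) = sqrt(((1123 - 1/1638) + (0*1)*(-63)) + 845) = sqrt((1839473/1638 + 0*(-63)) + 845) = sqrt((1839473/1638 + 0) + 845) = sqrt(1839473/1638 + 845) = sqrt(3223583/1638) = sqrt(586692106)/546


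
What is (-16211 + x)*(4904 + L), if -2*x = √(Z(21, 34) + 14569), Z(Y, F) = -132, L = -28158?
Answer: 376970594 + 11627*√14437 ≈ 3.7837e+8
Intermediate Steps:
x = -√14437/2 (x = -√(-132 + 14569)/2 = -√14437/2 ≈ -60.077)
(-16211 + x)*(4904 + L) = (-16211 - √14437/2)*(4904 - 28158) = (-16211 - √14437/2)*(-23254) = 376970594 + 11627*√14437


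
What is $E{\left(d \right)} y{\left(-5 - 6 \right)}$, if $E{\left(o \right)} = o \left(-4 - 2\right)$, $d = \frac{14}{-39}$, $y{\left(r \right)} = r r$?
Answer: $\frac{3388}{13} \approx 260.62$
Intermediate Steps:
$y{\left(r \right)} = r^{2}$
$d = - \frac{14}{39}$ ($d = 14 \left(- \frac{1}{39}\right) = - \frac{14}{39} \approx -0.35897$)
$E{\left(o \right)} = - 6 o$ ($E{\left(o \right)} = o \left(-6\right) = - 6 o$)
$E{\left(d \right)} y{\left(-5 - 6 \right)} = \left(-6\right) \left(- \frac{14}{39}\right) \left(-5 - 6\right)^{2} = \frac{28 \left(-5 - 6\right)^{2}}{13} = \frac{28 \left(-11\right)^{2}}{13} = \frac{28}{13} \cdot 121 = \frac{3388}{13}$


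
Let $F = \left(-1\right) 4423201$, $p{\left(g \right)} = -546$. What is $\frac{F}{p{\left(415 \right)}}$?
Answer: $\frac{4423201}{546} \approx 8101.1$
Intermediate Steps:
$F = -4423201$
$\frac{F}{p{\left(415 \right)}} = - \frac{4423201}{-546} = \left(-4423201\right) \left(- \frac{1}{546}\right) = \frac{4423201}{546}$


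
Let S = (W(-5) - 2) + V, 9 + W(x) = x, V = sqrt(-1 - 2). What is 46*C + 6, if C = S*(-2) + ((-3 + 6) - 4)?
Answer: 1432 - 92*I*sqrt(3) ≈ 1432.0 - 159.35*I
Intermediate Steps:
V = I*sqrt(3) (V = sqrt(-3) = I*sqrt(3) ≈ 1.732*I)
W(x) = -9 + x
S = -16 + I*sqrt(3) (S = ((-9 - 5) - 2) + I*sqrt(3) = (-14 - 2) + I*sqrt(3) = -16 + I*sqrt(3) ≈ -16.0 + 1.732*I)
C = 31 - 2*I*sqrt(3) (C = (-16 + I*sqrt(3))*(-2) + ((-3 + 6) - 4) = (32 - 2*I*sqrt(3)) + (3 - 4) = (32 - 2*I*sqrt(3)) - 1 = 31 - 2*I*sqrt(3) ≈ 31.0 - 3.4641*I)
46*C + 6 = 46*(31 - 2*I*sqrt(3)) + 6 = (1426 - 92*I*sqrt(3)) + 6 = 1432 - 92*I*sqrt(3)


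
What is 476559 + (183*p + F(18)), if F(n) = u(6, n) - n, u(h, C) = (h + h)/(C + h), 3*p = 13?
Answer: 954669/2 ≈ 4.7733e+5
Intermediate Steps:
p = 13/3 (p = (⅓)*13 = 13/3 ≈ 4.3333)
u(h, C) = 2*h/(C + h) (u(h, C) = (2*h)/(C + h) = 2*h/(C + h))
F(n) = -n + 12/(6 + n) (F(n) = 2*6/(n + 6) - n = 2*6/(6 + n) - n = 12/(6 + n) - n = -n + 12/(6 + n))
476559 + (183*p + F(18)) = 476559 + (183*(13/3) + (12 - 1*18*(6 + 18))/(6 + 18)) = 476559 + (793 + (12 - 1*18*24)/24) = 476559 + (793 + (12 - 432)/24) = 476559 + (793 + (1/24)*(-420)) = 476559 + (793 - 35/2) = 476559 + 1551/2 = 954669/2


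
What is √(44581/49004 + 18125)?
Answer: 41*√6473440651/24502 ≈ 134.63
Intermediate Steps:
√(44581/49004 + 18125) = √(888242081/49004) = 41*√6473440651/24502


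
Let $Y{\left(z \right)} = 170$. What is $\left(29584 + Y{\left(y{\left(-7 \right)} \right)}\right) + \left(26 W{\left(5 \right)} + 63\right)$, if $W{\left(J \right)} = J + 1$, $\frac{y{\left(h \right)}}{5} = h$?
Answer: $29973$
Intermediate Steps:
$y{\left(h \right)} = 5 h$
$W{\left(J \right)} = 1 + J$
$\left(29584 + Y{\left(y{\left(-7 \right)} \right)}\right) + \left(26 W{\left(5 \right)} + 63\right) = \left(29584 + 170\right) + \left(26 \left(1 + 5\right) + 63\right) = 29754 + \left(26 \cdot 6 + 63\right) = 29754 + \left(156 + 63\right) = 29754 + 219 = 29973$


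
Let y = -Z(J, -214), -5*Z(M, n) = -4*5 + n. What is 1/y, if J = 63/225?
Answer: -5/234 ≈ -0.021368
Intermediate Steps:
J = 7/25 (J = 63*(1/225) = 7/25 ≈ 0.28000)
Z(M, n) = 4 - n/5 (Z(M, n) = -(-4*5 + n)/5 = -(-20 + n)/5 = 4 - n/5)
y = -234/5 (y = -(4 - 1/5*(-214)) = -(4 + 214/5) = -1*234/5 = -234/5 ≈ -46.800)
1/y = 1/(-234/5) = -5/234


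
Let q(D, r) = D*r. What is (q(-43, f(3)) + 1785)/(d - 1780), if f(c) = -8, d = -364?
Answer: -2129/2144 ≈ -0.99300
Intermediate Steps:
(q(-43, f(3)) + 1785)/(d - 1780) = (-43*(-8) + 1785)/(-364 - 1780) = (344 + 1785)/(-2144) = 2129*(-1/2144) = -2129/2144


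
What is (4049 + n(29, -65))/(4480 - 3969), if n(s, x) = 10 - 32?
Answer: 4027/511 ≈ 7.8806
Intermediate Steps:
n(s, x) = -22
(4049 + n(29, -65))/(4480 - 3969) = (4049 - 22)/(4480 - 3969) = 4027/511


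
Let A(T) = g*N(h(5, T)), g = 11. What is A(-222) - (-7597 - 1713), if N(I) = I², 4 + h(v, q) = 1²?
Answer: 9409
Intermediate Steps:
h(v, q) = -3 (h(v, q) = -4 + 1² = -4 + 1 = -3)
A(T) = 99 (A(T) = 11*(-3)² = 11*9 = 99)
A(-222) - (-7597 - 1713) = 99 - (-7597 - 1713) = 99 - 1*(-9310) = 99 + 9310 = 9409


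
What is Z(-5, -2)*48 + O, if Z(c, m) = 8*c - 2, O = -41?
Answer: -2057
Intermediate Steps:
Z(c, m) = -2 + 8*c
Z(-5, -2)*48 + O = (-2 + 8*(-5))*48 - 41 = (-2 - 40)*48 - 41 = -42*48 - 41 = -2016 - 41 = -2057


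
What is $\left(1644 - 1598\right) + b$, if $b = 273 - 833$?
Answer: $-514$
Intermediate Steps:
$b = -560$ ($b = 273 - 833 = -560$)
$\left(1644 - 1598\right) + b = \left(1644 - 1598\right) - 560 = 46 - 560 = -514$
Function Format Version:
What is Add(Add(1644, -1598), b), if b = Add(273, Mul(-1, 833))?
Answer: -514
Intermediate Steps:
b = -560 (b = Add(273, -833) = -560)
Add(Add(1644, -1598), b) = Add(Add(1644, -1598), -560) = Add(46, -560) = -514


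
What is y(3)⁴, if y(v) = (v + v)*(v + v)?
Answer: 1679616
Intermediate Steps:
y(v) = 4*v² (y(v) = (2*v)*(2*v) = 4*v²)
y(3)⁴ = (4*3²)⁴ = (4*9)⁴ = 36⁴ = 1679616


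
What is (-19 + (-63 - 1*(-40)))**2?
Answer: 1764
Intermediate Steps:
(-19 + (-63 - 1*(-40)))**2 = (-19 + (-63 + 40))**2 = (-19 - 23)**2 = (-42)**2 = 1764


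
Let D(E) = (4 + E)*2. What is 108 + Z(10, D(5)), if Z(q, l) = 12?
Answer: 120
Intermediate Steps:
D(E) = 8 + 2*E
108 + Z(10, D(5)) = 108 + 12 = 120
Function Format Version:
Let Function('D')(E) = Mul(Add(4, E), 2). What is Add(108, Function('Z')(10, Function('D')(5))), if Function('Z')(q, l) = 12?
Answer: 120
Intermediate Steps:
Function('D')(E) = Add(8, Mul(2, E))
Add(108, Function('Z')(10, Function('D')(5))) = Add(108, 12) = 120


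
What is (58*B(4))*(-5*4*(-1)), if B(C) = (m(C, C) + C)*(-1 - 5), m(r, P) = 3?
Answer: -48720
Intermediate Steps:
B(C) = -18 - 6*C (B(C) = (3 + C)*(-1 - 5) = (3 + C)*(-6) = -18 - 6*C)
(58*B(4))*(-5*4*(-1)) = (58*(-18 - 6*4))*(-5*4*(-1)) = (58*(-18 - 24))*(-20*(-1)) = (58*(-42))*20 = -2436*20 = -48720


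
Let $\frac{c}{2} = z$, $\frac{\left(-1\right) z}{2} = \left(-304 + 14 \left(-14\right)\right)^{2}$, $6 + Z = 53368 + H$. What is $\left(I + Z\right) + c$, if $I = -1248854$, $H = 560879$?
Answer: $-1634613$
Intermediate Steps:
$Z = 614241$ ($Z = -6 + \left(53368 + 560879\right) = -6 + 614247 = 614241$)
$z = -500000$ ($z = - 2 \left(-304 + 14 \left(-14\right)\right)^{2} = - 2 \left(-304 - 196\right)^{2} = - 2 \left(-500\right)^{2} = \left(-2\right) 250000 = -500000$)
$c = -1000000$ ($c = 2 \left(-500000\right) = -1000000$)
$\left(I + Z\right) + c = \left(-1248854 + 614241\right) - 1000000 = -634613 - 1000000 = -1634613$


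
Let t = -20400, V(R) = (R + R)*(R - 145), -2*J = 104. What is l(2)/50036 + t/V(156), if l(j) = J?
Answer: -10634509/1788787 ≈ -5.9451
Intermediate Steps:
J = -52 (J = -1/2*104 = -52)
V(R) = 2*R*(-145 + R) (V(R) = (2*R)*(-145 + R) = 2*R*(-145 + R))
l(j) = -52
l(2)/50036 + t/V(156) = -52/50036 - 20400*1/(312*(-145 + 156)) = -52*1/50036 - 20400/(2*156*11) = -13/12509 - 20400/3432 = -13/12509 - 20400*1/3432 = -13/12509 - 850/143 = -10634509/1788787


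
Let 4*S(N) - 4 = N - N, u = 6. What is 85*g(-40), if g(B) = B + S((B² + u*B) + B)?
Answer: -3315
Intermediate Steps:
S(N) = 1 (S(N) = 1 + (N - N)/4 = 1 + (¼)*0 = 1 + 0 = 1)
g(B) = 1 + B (g(B) = B + 1 = 1 + B)
85*g(-40) = 85*(1 - 40) = 85*(-39) = -3315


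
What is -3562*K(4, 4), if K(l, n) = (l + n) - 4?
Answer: -14248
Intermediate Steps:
K(l, n) = -4 + l + n
-3562*K(4, 4) = -3562*(-4 + 4 + 4) = -3562*4 = -14248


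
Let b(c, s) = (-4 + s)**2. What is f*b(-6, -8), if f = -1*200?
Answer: -28800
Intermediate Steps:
f = -200
f*b(-6, -8) = -200*(-4 - 8)**2 = -200*(-12)**2 = -200*144 = -28800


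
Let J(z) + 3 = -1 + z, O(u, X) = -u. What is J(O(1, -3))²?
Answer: 25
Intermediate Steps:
J(z) = -4 + z (J(z) = -3 + (-1 + z) = -4 + z)
J(O(1, -3))² = (-4 - 1*1)² = (-4 - 1)² = (-5)² = 25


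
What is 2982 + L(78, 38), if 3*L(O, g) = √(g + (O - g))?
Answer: 2982 + √78/3 ≈ 2984.9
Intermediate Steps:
L(O, g) = √O/3 (L(O, g) = √(g + (O - g))/3 = √O/3)
2982 + L(78, 38) = 2982 + √78/3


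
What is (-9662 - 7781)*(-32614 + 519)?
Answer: 559833085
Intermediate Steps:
(-9662 - 7781)*(-32614 + 519) = -17443*(-32095) = 559833085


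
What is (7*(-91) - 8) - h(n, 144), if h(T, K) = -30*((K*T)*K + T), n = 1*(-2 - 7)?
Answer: -5599635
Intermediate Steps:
n = -9 (n = 1*(-9) = -9)
h(T, K) = -30*T - 30*T*K**2 (h(T, K) = -30*(T*K**2 + T) = -30*(T + T*K**2) = -30*T - 30*T*K**2)
(7*(-91) - 8) - h(n, 144) = (7*(-91) - 8) - (-30)*(-9)*(1 + 144**2) = (-637 - 8) - (-30)*(-9)*(1 + 20736) = -645 - (-30)*(-9)*20737 = -645 - 1*5598990 = -645 - 5598990 = -5599635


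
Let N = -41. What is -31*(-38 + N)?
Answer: 2449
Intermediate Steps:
-31*(-38 + N) = -31*(-38 - 41) = -31*(-79) = 2449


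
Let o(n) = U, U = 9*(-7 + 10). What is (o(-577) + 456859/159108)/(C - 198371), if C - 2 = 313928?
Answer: 4752775/18386361372 ≈ 0.00025849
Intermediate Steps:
C = 313930 (C = 2 + 313928 = 313930)
U = 27 (U = 9*3 = 27)
o(n) = 27
(o(-577) + 456859/159108)/(C - 198371) = (27 + 456859/159108)/(313930 - 198371) = (27 + 456859*(1/159108))/115559 = (27 + 456859/159108)*(1/115559) = (4752775/159108)*(1/115559) = 4752775/18386361372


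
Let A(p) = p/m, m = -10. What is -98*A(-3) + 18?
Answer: -57/5 ≈ -11.400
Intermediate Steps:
A(p) = -p/10 (A(p) = p/(-10) = p*(-⅒) = -p/10)
-98*A(-3) + 18 = -(-49)*(-3)/5 + 18 = -98*3/10 + 18 = -147/5 + 18 = -57/5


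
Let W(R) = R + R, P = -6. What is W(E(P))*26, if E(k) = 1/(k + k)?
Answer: -13/3 ≈ -4.3333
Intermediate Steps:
E(k) = 1/(2*k)
W(R) = 2*R
W(E(P))*26 = (2*((1/2)/(-6)))*26 = (2*((1/2)*(-1/6)))*26 = (2*(-1/12))*26 = -1/6*26 = -13/3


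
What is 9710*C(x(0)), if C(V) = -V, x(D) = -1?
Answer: 9710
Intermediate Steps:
9710*C(x(0)) = 9710*(-1*(-1)) = 9710*1 = 9710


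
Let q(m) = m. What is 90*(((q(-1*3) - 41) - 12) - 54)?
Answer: -9900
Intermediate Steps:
90*(((q(-1*3) - 41) - 12) - 54) = 90*(((-1*3 - 41) - 12) - 54) = 90*(((-3 - 41) - 12) - 54) = 90*((-44 - 12) - 54) = 90*(-56 - 54) = 90*(-110) = -9900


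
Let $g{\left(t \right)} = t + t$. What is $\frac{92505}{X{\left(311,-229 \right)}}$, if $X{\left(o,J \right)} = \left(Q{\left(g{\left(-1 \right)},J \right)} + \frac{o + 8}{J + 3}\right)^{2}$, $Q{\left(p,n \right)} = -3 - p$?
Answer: $\frac{944957076}{59405} \approx 15907.0$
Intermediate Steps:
$g{\left(t \right)} = 2 t$
$X{\left(o,J \right)} = \left(-1 + \frac{8 + o}{3 + J}\right)^{2}$ ($X{\left(o,J \right)} = \left(\left(-3 - 2 \left(-1\right)\right) + \frac{o + 8}{J + 3}\right)^{2} = \left(\left(-3 - -2\right) + \frac{8 + o}{3 + J}\right)^{2} = \left(\left(-3 + 2\right) + \frac{8 + o}{3 + J}\right)^{2} = \left(-1 + \frac{8 + o}{3 + J}\right)^{2}$)
$\frac{92505}{X{\left(311,-229 \right)}} = \frac{92505}{\frac{1}{\left(3 - 229\right)^{2}} \left(5 + 311 - -229\right)^{2}} = \frac{92505}{\frac{1}{51076} \left(5 + 311 + 229\right)^{2}} = \frac{92505}{\frac{1}{51076} \cdot 545^{2}} = \frac{92505}{\frac{1}{51076} \cdot 297025} = \frac{92505}{\frac{297025}{51076}} = 92505 \cdot \frac{51076}{297025} = \frac{944957076}{59405}$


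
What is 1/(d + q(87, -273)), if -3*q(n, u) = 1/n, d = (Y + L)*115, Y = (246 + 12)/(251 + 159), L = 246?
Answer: 10701/303505636 ≈ 3.5258e-5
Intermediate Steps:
Y = 129/205 (Y = 258/410 = 258*(1/410) = 129/205 ≈ 0.62927)
d = 1162857/41 (d = (129/205 + 246)*115 = (50559/205)*115 = 1162857/41 ≈ 28362.)
q(n, u) = -1/(3*n)
1/(d + q(87, -273)) = 1/(1162857/41 - ⅓/87) = 1/(1162857/41 - ⅓*1/87) = 1/(1162857/41 - 1/261) = 1/(303505636/10701) = 10701/303505636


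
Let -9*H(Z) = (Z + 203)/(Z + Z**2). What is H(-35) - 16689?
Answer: -4255699/255 ≈ -16689.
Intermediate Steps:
H(Z) = -(203 + Z)/(9*(Z + Z**2)) (H(Z) = -(Z + 203)/(9*(Z + Z**2)) = -(203 + Z)/(9*(Z + Z**2)))
H(-35) - 16689 = (1/9)*(-203 - 1*(-35))/(-35*(1 - 35)) - 16689 = (1/9)*(-1/35)*(-203 + 35)/(-34) - 16689 = (1/9)*(-1/35)*(-1/34)*(-168) - 16689 = -4/255 - 16689 = -4255699/255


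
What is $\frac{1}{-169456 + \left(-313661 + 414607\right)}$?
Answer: $- \frac{1}{68510} \approx -1.4596 \cdot 10^{-5}$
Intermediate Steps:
$\frac{1}{-169456 + \left(-313661 + 414607\right)} = \frac{1}{-169456 + 100946} = \frac{1}{-68510} = - \frac{1}{68510}$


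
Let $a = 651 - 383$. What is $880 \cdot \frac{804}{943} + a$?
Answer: $\frac{960244}{943} \approx 1018.3$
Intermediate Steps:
$a = 268$ ($a = 651 - 383 = 268$)
$880 \cdot \frac{804}{943} + a = 880 \cdot \frac{804}{943} + 268 = \frac{707520}{943} + 268 = \frac{960244}{943}$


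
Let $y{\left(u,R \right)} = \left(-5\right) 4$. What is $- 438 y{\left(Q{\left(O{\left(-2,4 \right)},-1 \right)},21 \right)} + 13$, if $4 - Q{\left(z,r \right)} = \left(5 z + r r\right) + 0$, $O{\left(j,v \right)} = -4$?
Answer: $8773$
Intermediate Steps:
$Q{\left(z,r \right)} = 4 - r^{2} - 5 z$ ($Q{\left(z,r \right)} = 4 - \left(\left(5 z + r r\right) + 0\right) = 4 - \left(\left(5 z + r^{2}\right) + 0\right) = 4 - \left(\left(r^{2} + 5 z\right) + 0\right) = 4 - \left(r^{2} + 5 z\right) = 4 - r^{2} - 5 z$)
$y{\left(u,R \right)} = -20$
$- 438 y{\left(Q{\left(O{\left(-2,4 \right)},-1 \right)},21 \right)} + 13 = \left(-438\right) \left(-20\right) + 13 = 8760 + 13 = 8773$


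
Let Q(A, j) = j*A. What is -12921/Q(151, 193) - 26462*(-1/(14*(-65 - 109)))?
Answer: -401328811/35496174 ≈ -11.306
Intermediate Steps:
Q(A, j) = A*j
-12921/Q(151, 193) - 26462*(-1/(14*(-65 - 109))) = -12921/(151*193) - 26462*(-1/(14*(-65 - 109))) = -12921/29143 - 26462/((-14*(-174))) = -12921*1/29143 - 26462/2436 = -12921/29143 - 26462*1/2436 = -12921/29143 - 13231/1218 = -401328811/35496174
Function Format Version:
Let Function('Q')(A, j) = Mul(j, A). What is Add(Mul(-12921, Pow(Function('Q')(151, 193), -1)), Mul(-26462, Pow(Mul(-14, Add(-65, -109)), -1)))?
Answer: Rational(-401328811, 35496174) ≈ -11.306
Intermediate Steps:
Function('Q')(A, j) = Mul(A, j)
Add(Mul(-12921, Pow(Function('Q')(151, 193), -1)), Mul(-26462, Pow(Mul(-14, Add(-65, -109)), -1))) = Add(Mul(-12921, Pow(Mul(151, 193), -1)), Mul(-26462, Pow(Mul(-14, Add(-65, -109)), -1))) = Add(Mul(-12921, Pow(29143, -1)), Mul(-26462, Pow(Mul(-14, -174), -1))) = Add(Mul(-12921, Rational(1, 29143)), Mul(-26462, Pow(2436, -1))) = Add(Rational(-12921, 29143), Mul(-26462, Rational(1, 2436))) = Add(Rational(-12921, 29143), Rational(-13231, 1218)) = Rational(-401328811, 35496174)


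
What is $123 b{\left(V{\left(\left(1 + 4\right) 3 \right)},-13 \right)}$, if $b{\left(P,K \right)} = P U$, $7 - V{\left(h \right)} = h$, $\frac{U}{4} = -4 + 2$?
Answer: $7872$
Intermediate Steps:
$U = -8$ ($U = 4 \left(-4 + 2\right) = 4 \left(-2\right) = -8$)
$V{\left(h \right)} = 7 - h$
$b{\left(P,K \right)} = - 8 P$ ($b{\left(P,K \right)} = P \left(-8\right) = - 8 P$)
$123 b{\left(V{\left(\left(1 + 4\right) 3 \right)},-13 \right)} = 123 \left(- 8 \left(7 - \left(1 + 4\right) 3\right)\right) = 123 \left(- 8 \left(7 - 5 \cdot 3\right)\right) = 123 \left(- 8 \left(7 - 15\right)\right) = 123 \left(\left(-8\right) \left(-8\right)\right) = 123 \cdot 64 = 7872$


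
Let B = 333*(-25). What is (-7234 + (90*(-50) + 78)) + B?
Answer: -19981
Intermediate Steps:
B = -8325
(-7234 + (90*(-50) + 78)) + B = (-7234 + (90*(-50) + 78)) - 8325 = (-7234 + (-4500 + 78)) - 8325 = (-7234 - 4422) - 8325 = -11656 - 8325 = -19981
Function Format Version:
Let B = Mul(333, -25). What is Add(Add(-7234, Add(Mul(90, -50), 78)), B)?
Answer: -19981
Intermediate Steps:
B = -8325
Add(Add(-7234, Add(Mul(90, -50), 78)), B) = Add(Add(-7234, Add(Mul(90, -50), 78)), -8325) = Add(Add(-7234, Add(-4500, 78)), -8325) = Add(Add(-7234, -4422), -8325) = Add(-11656, -8325) = -19981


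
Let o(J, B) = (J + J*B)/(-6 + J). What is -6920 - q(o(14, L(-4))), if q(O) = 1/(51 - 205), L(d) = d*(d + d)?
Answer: -1065679/154 ≈ -6920.0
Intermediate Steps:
L(d) = 2*d² (L(d) = d*(2*d) = 2*d²)
o(J, B) = (J + B*J)/(-6 + J)
q(O) = -1/154 (q(O) = 1/(-154) = -1/154)
-6920 - q(o(14, L(-4))) = -6920 - 1*(-1/154) = -6920 + 1/154 = -1065679/154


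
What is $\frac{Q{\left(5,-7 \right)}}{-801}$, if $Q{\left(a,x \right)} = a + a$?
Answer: $- \frac{10}{801} \approx -0.012484$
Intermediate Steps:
$Q{\left(a,x \right)} = 2 a$
$\frac{Q{\left(5,-7 \right)}}{-801} = \frac{2 \cdot 5}{-801} = 10 \left(- \frac{1}{801}\right) = - \frac{10}{801}$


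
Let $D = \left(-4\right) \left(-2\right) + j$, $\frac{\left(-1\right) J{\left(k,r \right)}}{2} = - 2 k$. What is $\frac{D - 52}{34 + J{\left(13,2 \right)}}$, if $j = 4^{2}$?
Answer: $- \frac{14}{43} \approx -0.32558$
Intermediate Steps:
$J{\left(k,r \right)} = 4 k$ ($J{\left(k,r \right)} = - 2 \left(- 2 k\right) = 4 k$)
$j = 16$
$D = 24$ ($D = \left(-4\right) \left(-2\right) + 16 = 8 + 16 = 24$)
$\frac{D - 52}{34 + J{\left(13,2 \right)}} = \frac{24 - 52}{34 + 4 \cdot 13} = \frac{1}{34 + 52} \left(-28\right) = \frac{1}{86} \left(-28\right) = - \frac{14}{43}$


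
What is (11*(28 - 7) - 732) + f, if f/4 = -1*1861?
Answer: -7945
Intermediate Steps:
f = -7444 (f = 4*(-1*1861) = 4*(-1861) = -7444)
(11*(28 - 7) - 732) + f = (11*(28 - 7) - 732) - 7444 = (11*21 - 732) - 7444 = (231 - 732) - 7444 = -501 - 7444 = -7945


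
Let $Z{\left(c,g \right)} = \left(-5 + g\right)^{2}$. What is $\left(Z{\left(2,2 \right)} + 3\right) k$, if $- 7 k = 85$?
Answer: $- \frac{1020}{7} \approx -145.71$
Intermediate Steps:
$k = - \frac{85}{7}$ ($k = \left(- \frac{1}{7}\right) 85 = - \frac{85}{7} \approx -12.143$)
$\left(Z{\left(2,2 \right)} + 3\right) k = \left(\left(-5 + 2\right)^{2} + 3\right) \left(- \frac{85}{7}\right) = \left(\left(-3\right)^{2} + 3\right) \left(- \frac{85}{7}\right) = \left(9 + 3\right) \left(- \frac{85}{7}\right) = 12 \left(- \frac{85}{7}\right) = - \frac{1020}{7}$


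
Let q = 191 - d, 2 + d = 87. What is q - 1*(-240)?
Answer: 346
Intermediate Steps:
d = 85 (d = -2 + 87 = 85)
q = 106 (q = 191 - 1*85 = 191 - 85 = 106)
q - 1*(-240) = 106 - 1*(-240) = 106 + 240 = 346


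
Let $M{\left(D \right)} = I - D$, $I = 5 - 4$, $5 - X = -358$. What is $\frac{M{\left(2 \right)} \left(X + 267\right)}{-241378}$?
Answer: $\frac{315}{120689} \approx 0.00261$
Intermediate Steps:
$X = 363$ ($X = 5 - -358 = 5 + 358 = 363$)
$I = 1$ ($I = 5 - 4 = 1$)
$M{\left(D \right)} = 1 - D$
$\frac{M{\left(2 \right)} \left(X + 267\right)}{-241378} = \frac{\left(1 - 2\right) \left(363 + 267\right)}{-241378} = \left(1 - 2\right) 630 \left(- \frac{1}{241378}\right) = \left(-1\right) 630 \left(- \frac{1}{241378}\right) = \left(-630\right) \left(- \frac{1}{241378}\right) = \frac{315}{120689}$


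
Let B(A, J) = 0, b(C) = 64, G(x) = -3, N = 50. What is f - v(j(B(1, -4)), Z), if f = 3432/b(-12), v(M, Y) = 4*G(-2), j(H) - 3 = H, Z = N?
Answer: 525/8 ≈ 65.625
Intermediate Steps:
Z = 50
j(H) = 3 + H
v(M, Y) = -12 (v(M, Y) = 4*(-3) = -12)
f = 429/8 (f = 3432/64 = 3432*(1/64) = 429/8 ≈ 53.625)
f - v(j(B(1, -4)), Z) = 429/8 - 1*(-12) = 429/8 + 12 = 525/8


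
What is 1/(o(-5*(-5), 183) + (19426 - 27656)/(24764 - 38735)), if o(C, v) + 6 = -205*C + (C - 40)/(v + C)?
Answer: -2905968/14909019533 ≈ -0.00019491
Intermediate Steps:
o(C, v) = -6 - 205*C + (-40 + C)/(C + v) (o(C, v) = -6 + (-205*C + (C - 40)/(v + C)) = -6 + (-205*C + (-40 + C)/(C + v)) = -6 - 205*C + (-40 + C)/(C + v))
1/(o(-5*(-5), 183) + (19426 - 27656)/(24764 - 38735)) = 1/((-40 - 205*(-5*(-5))**2 - 6*183 - (-25)*(-5) - 205*(-5*(-5))*183)/(-5*(-5) + 183) + (19426 - 27656)/(24764 - 38735)) = 1/((-40 - 205*25**2 - 1098 - 5*25 - 205*25*183)/(25 + 183) - 8230/(-13971)) = 1/((-40 - 205*625 - 1098 - 125 - 937875)/208 - 8230*(-1/13971)) = 1/((-40 - 128125 - 1098 - 125 - 937875)/208 + 8230/13971) = 1/((1/208)*(-1067263) + 8230/13971) = 1/(-1067263/208 + 8230/13971) = 1/(-14909019533/2905968) = -2905968/14909019533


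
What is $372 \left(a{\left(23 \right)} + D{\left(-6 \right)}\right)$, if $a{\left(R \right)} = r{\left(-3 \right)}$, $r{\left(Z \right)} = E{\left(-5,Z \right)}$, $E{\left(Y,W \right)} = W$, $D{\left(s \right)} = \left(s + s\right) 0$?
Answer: $-1116$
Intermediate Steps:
$D{\left(s \right)} = 0$ ($D{\left(s \right)} = 2 s 0 = 0$)
$r{\left(Z \right)} = Z$
$a{\left(R \right)} = -3$
$372 \left(a{\left(23 \right)} + D{\left(-6 \right)}\right) = 372 \left(-3 + 0\right) = 372 \left(-3\right) = -1116$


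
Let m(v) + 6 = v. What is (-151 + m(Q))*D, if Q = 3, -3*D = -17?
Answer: -2618/3 ≈ -872.67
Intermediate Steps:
D = 17/3 (D = -⅓*(-17) = 17/3 ≈ 5.6667)
m(v) = -6 + v
(-151 + m(Q))*D = (-151 + (-6 + 3))*(17/3) = (-151 - 3)*(17/3) = -154*17/3 = -2618/3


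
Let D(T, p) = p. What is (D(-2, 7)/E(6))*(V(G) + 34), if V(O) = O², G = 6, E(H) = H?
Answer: 245/3 ≈ 81.667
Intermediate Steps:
(D(-2, 7)/E(6))*(V(G) + 34) = (7/6)*(6² + 34) = (7*(⅙))*(36 + 34) = (7/6)*70 = 245/3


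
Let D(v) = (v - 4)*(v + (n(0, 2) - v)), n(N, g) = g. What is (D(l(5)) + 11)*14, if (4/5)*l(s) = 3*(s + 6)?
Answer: 1197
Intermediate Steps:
l(s) = 45/2 + 15*s/4 (l(s) = 5*(3*(s + 6))/4 = 5*(3*(6 + s))/4 = 5*(18 + 3*s)/4 = 45/2 + 15*s/4)
D(v) = -8 + 2*v (D(v) = (v - 4)*(v + (2 - v)) = (-4 + v)*2 = -8 + 2*v)
(D(l(5)) + 11)*14 = ((-8 + 2*(45/2 + (15/4)*5)) + 11)*14 = ((-8 + 2*(45/2 + 75/4)) + 11)*14 = ((-8 + 2*(165/4)) + 11)*14 = ((-8 + 165/2) + 11)*14 = (149/2 + 11)*14 = (171/2)*14 = 1197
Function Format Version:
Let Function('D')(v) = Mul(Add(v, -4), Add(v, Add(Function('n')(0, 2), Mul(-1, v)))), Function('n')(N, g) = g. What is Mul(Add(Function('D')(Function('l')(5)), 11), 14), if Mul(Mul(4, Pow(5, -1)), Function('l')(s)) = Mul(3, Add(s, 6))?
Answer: 1197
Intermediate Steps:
Function('l')(s) = Add(Rational(45, 2), Mul(Rational(15, 4), s)) (Function('l')(s) = Mul(Rational(5, 4), Mul(3, Add(s, 6))) = Mul(Rational(5, 4), Mul(3, Add(6, s))) = Mul(Rational(5, 4), Add(18, Mul(3, s))) = Add(Rational(45, 2), Mul(Rational(15, 4), s)))
Function('D')(v) = Add(-8, Mul(2, v)) (Function('D')(v) = Mul(Add(v, -4), Add(v, Add(2, Mul(-1, v)))) = Mul(Add(-4, v), 2) = Add(-8, Mul(2, v)))
Mul(Add(Function('D')(Function('l')(5)), 11), 14) = Mul(Add(Add(-8, Mul(2, Add(Rational(45, 2), Mul(Rational(15, 4), 5)))), 11), 14) = Mul(Add(Add(-8, Mul(2, Add(Rational(45, 2), Rational(75, 4)))), 11), 14) = Mul(Add(Add(-8, Mul(2, Rational(165, 4))), 11), 14) = Mul(Add(Add(-8, Rational(165, 2)), 11), 14) = Mul(Add(Rational(149, 2), 11), 14) = Mul(Rational(171, 2), 14) = 1197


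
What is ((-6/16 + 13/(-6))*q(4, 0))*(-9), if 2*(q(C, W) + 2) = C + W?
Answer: 0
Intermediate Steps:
q(C, W) = -2 + C/2 + W/2 (q(C, W) = -2 + (C + W)/2 = -2 + (C/2 + W/2) = -2 + C/2 + W/2)
((-6/16 + 13/(-6))*q(4, 0))*(-9) = ((-6/16 + 13/(-6))*(-2 + (½)*4 + (½)*0))*(-9) = ((-6*1/16 + 13*(-⅙))*(-2 + 2 + 0))*(-9) = ((-3/8 - 13/6)*0)*(-9) = -61/24*0*(-9) = 0*(-9) = 0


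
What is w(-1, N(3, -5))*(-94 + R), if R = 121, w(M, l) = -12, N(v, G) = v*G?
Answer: -324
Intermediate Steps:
N(v, G) = G*v
w(-1, N(3, -5))*(-94 + R) = -12*(-94 + 121) = -12*27 = -324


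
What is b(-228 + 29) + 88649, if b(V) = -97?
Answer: 88552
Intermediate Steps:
b(-228 + 29) + 88649 = -97 + 88649 = 88552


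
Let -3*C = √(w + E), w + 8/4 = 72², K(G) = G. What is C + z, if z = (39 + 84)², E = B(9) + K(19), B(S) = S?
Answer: 15129 - √5210/3 ≈ 15105.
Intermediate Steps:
w = 5182 (w = -2 + 72² = -2 + 5184 = 5182)
E = 28 (E = 9 + 19 = 28)
C = -√5210/3 (C = -√(5182 + 28)/3 = -√5210/3 ≈ -24.060)
z = 15129 (z = 123² = 15129)
C + z = -√5210/3 + 15129 = 15129 - √5210/3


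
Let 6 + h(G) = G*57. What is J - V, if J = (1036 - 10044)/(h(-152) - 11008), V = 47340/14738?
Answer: -199699154/72503591 ≈ -2.7543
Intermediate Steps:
V = 23670/7369 (V = 47340*(1/14738) = 23670/7369 ≈ 3.2121)
h(G) = -6 + 57*G (h(G) = -6 + G*57 = -6 + 57*G)
J = 4504/9839 (J = (1036 - 10044)/((-6 + 57*(-152)) - 11008) = -9008/((-6 - 8664) - 11008) = -9008/(-8670 - 11008) = -9008/(-19678) = -9008*(-1/19678) = 4504/9839 ≈ 0.45777)
J - V = 4504/9839 - 1*23670/7369 = 4504/9839 - 23670/7369 = -199699154/72503591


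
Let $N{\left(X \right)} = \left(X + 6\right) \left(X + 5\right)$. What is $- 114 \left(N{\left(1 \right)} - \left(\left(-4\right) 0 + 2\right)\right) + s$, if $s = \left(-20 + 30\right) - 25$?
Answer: $-4575$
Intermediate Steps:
$N{\left(X \right)} = \left(5 + X\right) \left(6 + X\right)$ ($N{\left(X \right)} = \left(6 + X\right) \left(5 + X\right) = \left(5 + X\right) \left(6 + X\right)$)
$s = -15$ ($s = 10 - 25 = -15$)
$- 114 \left(N{\left(1 \right)} - \left(\left(-4\right) 0 + 2\right)\right) + s = - 114 \left(\left(30 + 1^{2} + 11 \cdot 1\right) - \left(\left(-4\right) 0 + 2\right)\right) - 15 = - 114 \left(\left(30 + 1 + 11\right) - \left(0 + 2\right)\right) - 15 = - 114 \left(42 - 2\right) - 15 = \left(-114\right) 40 - 15 = -4560 - 15 = -4575$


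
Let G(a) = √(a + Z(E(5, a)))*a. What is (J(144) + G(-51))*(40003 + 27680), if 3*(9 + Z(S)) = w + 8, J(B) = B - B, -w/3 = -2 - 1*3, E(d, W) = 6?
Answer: -1150611*I*√471 ≈ -2.4971e+7*I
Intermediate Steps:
w = 15 (w = -3*(-2 - 1*3) = -3*(-2 - 3) = -3*(-5) = 15)
J(B) = 0
Z(S) = -4/3 (Z(S) = -9 + (15 + 8)/3 = -9 + (⅓)*23 = -9 + 23/3 = -4/3)
G(a) = a*√(-4/3 + a) (G(a) = √(a - 4/3)*a = √(-4/3 + a)*a = a*√(-4/3 + a))
(J(144) + G(-51))*(40003 + 27680) = (0 + (⅓)*(-51)*√(-12 + 9*(-51)))*(40003 + 27680) = (0 + (⅓)*(-51)*√(-12 - 459))*67683 = (0 + (⅓)*(-51)*√(-471))*67683 = (0 + (⅓)*(-51)*(I*√471))*67683 = (0 - 17*I*√471)*67683 = -17*I*√471*67683 = -1150611*I*√471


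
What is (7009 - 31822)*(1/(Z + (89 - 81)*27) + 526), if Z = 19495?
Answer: -257260861431/19711 ≈ -1.3052e+7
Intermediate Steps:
(7009 - 31822)*(1/(Z + (89 - 81)*27) + 526) = (7009 - 31822)*(1/(19495 + (89 - 81)*27) + 526) = -24813*(1/(19495 + 8*27) + 526) = -24813*(1/(19495 + 216) + 526) = -24813*(1/19711 + 526) = -24813*10367987/19711 = -257260861431/19711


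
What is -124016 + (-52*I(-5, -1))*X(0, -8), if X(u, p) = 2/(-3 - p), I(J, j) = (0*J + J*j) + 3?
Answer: -620912/5 ≈ -1.2418e+5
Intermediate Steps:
I(J, j) = 3 + J*j (I(J, j) = (0 + J*j) + 3 = J*j + 3 = 3 + J*j)
-124016 + (-52*I(-5, -1))*X(0, -8) = -124016 + (-52*(3 - 5*(-1)))*(-2/(3 - 8)) = -124016 + (-52*(3 + 5))*(-2/(-5)) = -124016 + (-52*8)*(-2*(-⅕)) = -124016 - 416*⅖ = -124016 - 832/5 = -620912/5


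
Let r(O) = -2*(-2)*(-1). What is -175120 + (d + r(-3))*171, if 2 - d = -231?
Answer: -135961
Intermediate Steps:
d = 233 (d = 2 - 1*(-231) = 2 + 231 = 233)
r(O) = -4 (r(O) = 4*(-1) = -4)
-175120 + (d + r(-3))*171 = -175120 + (233 - 4)*171 = -175120 + 229*171 = -175120 + 39159 = -135961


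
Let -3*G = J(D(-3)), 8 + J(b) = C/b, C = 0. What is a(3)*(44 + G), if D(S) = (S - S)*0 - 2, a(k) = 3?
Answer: 140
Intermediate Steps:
D(S) = -2 (D(S) = 0*0 - 2 = 0 - 2 = -2)
J(b) = -8 (J(b) = -8 + 0/b = -8 + 0 = -8)
G = 8/3 (G = -1/3*(-8) = 8/3 ≈ 2.6667)
a(3)*(44 + G) = 3*(44 + 8/3) = 3*(140/3) = 140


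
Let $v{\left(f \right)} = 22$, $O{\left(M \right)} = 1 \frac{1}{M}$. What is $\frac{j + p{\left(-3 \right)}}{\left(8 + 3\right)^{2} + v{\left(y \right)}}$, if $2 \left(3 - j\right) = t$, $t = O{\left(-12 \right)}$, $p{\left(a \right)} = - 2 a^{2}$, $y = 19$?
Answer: $- \frac{359}{3432} \approx -0.1046$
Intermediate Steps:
$O{\left(M \right)} = \frac{1}{M}$
$t = - \frac{1}{12}$ ($t = \frac{1}{-12} = - \frac{1}{12} \approx -0.083333$)
$j = \frac{73}{24}$ ($j = 3 - - \frac{1}{24} = 3 + \frac{1}{24} = \frac{73}{24} \approx 3.0417$)
$\frac{j + p{\left(-3 \right)}}{\left(8 + 3\right)^{2} + v{\left(y \right)}} = \frac{\frac{73}{24} - 2 \left(-3\right)^{2}}{\left(8 + 3\right)^{2} + 22} = \frac{\frac{73}{24} - 18}{11^{2} + 22} = \frac{\frac{73}{24} - 18}{121 + 22} = - \frac{359}{24 \cdot 143} = \left(- \frac{359}{24}\right) \frac{1}{143} = - \frac{359}{3432}$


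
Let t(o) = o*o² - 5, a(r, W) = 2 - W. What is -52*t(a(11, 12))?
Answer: 52260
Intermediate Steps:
t(o) = -5 + o³ (t(o) = o³ - 5 = -5 + o³)
-52*t(a(11, 12)) = -52*(-5 + (2 - 1*12)³) = -52*(-5 + (2 - 12)³) = -52*(-5 + (-10)³) = -52*(-5 - 1000) = -52*(-1005) = 52260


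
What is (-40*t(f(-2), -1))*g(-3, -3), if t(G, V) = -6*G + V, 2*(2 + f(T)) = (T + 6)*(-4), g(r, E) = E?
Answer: 7080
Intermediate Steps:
f(T) = -14 - 2*T (f(T) = -2 + ((T + 6)*(-4))/2 = -2 + ((6 + T)*(-4))/2 = -2 + (-24 - 4*T)/2 = -2 + (-12 - 2*T) = -14 - 2*T)
t(G, V) = V - 6*G
(-40*t(f(-2), -1))*g(-3, -3) = -40*(-1 - 6*(-14 - 2*(-2)))*(-3) = -40*(-1 - 6*(-14 + 4))*(-3) = -40*(-1 - 6*(-10))*(-3) = -40*(-1 + 60)*(-3) = -40*59*(-3) = -2360*(-3) = 7080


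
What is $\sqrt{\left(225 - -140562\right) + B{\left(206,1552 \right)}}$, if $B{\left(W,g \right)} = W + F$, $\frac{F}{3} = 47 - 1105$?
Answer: $11 \sqrt{1139} \approx 371.24$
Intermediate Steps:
$F = -3174$ ($F = 3 \left(47 - 1105\right) = 3 \left(-1058\right) = -3174$)
$B{\left(W,g \right)} = -3174 + W$ ($B{\left(W,g \right)} = W - 3174 = -3174 + W$)
$\sqrt{\left(225 - -140562\right) + B{\left(206,1552 \right)}} = \sqrt{\left(225 - -140562\right) + \left(-3174 + 206\right)} = \sqrt{\left(225 + 140562\right) - 2968} = \sqrt{140787 - 2968} = \sqrt{137819} = 11 \sqrt{1139}$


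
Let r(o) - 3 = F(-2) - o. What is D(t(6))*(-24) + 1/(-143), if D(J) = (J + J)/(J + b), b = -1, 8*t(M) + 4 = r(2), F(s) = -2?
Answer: -2641/143 ≈ -18.469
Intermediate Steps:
r(o) = 1 - o (r(o) = 3 + (-2 - o) = 1 - o)
t(M) = -5/8 (t(M) = -1/2 + (1 - 1*2)/8 = -1/2 + (1 - 2)/8 = -1/2 + (1/8)*(-1) = -1/2 - 1/8 = -5/8)
D(J) = 2*J/(-1 + J) (D(J) = (J + J)/(J - 1) = (2*J)/(-1 + J) = 2*J/(-1 + J))
D(t(6))*(-24) + 1/(-143) = (2*(-5/8)/(-1 - 5/8))*(-24) + 1/(-143) = (2*(-5/8)/(-13/8))*(-24) - 1/143 = (2*(-5/8)*(-8/13))*(-24) - 1/143 = (10/13)*(-24) - 1/143 = -240/13 - 1/143 = -2641/143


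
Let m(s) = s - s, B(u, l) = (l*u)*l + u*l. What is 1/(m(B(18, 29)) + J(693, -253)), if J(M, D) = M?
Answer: 1/693 ≈ 0.0014430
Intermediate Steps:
B(u, l) = l*u + u*l² (B(u, l) = u*l² + l*u = l*u + u*l²)
m(s) = 0
1/(m(B(18, 29)) + J(693, -253)) = 1/(0 + 693) = 1/693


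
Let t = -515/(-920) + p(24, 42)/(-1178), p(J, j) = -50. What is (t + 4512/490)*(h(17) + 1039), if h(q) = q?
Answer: 34384240572/3319015 ≈ 10360.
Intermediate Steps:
t = 65267/108376 (t = -515/(-920) - 50/(-1178) = -515*(-1/920) - 50*(-1/1178) = 103/184 + 25/589 = 65267/108376 ≈ 0.60223)
(t + 4512/490)*(h(17) + 1039) = (65267/108376 + 4512/490)*(17 + 1039) = (65267/108376 + 4512*(1/490))*1056 = (65267/108376 + 2256/245)*1056 = (260486671/26552120)*1056 = 34384240572/3319015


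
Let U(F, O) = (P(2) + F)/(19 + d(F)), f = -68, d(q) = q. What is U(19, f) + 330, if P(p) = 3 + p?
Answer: 6282/19 ≈ 330.63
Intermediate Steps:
U(F, O) = (5 + F)/(19 + F) (U(F, O) = ((3 + 2) + F)/(19 + F) = (5 + F)/(19 + F))
U(19, f) + 330 = (5 + 19)/(19 + 19) + 330 = 24/38 + 330 = (1/38)*24 + 330 = 12/19 + 330 = 6282/19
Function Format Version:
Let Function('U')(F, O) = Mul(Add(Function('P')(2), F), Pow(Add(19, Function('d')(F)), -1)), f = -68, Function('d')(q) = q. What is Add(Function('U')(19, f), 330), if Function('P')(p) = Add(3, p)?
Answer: Rational(6282, 19) ≈ 330.63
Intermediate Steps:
Function('U')(F, O) = Mul(Pow(Add(19, F), -1), Add(5, F)) (Function('U')(F, O) = Mul(Add(Add(3, 2), F), Pow(Add(19, F), -1)) = Mul(Add(5, F), Pow(Add(19, F), -1)) = Mul(Pow(Add(19, F), -1), Add(5, F)))
Add(Function('U')(19, f), 330) = Add(Mul(Pow(Add(19, 19), -1), Add(5, 19)), 330) = Add(Mul(Pow(38, -1), 24), 330) = Add(Mul(Rational(1, 38), 24), 330) = Add(Rational(12, 19), 330) = Rational(6282, 19)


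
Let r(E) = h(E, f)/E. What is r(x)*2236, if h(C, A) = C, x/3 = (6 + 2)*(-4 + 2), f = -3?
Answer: 2236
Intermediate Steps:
x = -48 (x = 3*((6 + 2)*(-4 + 2)) = 3*(8*(-2)) = 3*(-16) = -48)
r(E) = 1 (r(E) = E/E = 1)
r(x)*2236 = 1*2236 = 2236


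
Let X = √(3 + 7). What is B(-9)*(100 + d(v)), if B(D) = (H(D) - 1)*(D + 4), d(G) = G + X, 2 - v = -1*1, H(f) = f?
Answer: 5150 + 50*√10 ≈ 5308.1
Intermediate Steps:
X = √10 ≈ 3.1623
v = 3 (v = 2 - (-1) = 2 - 1*(-1) = 2 + 1 = 3)
d(G) = G + √10
B(D) = (-1 + D)*(4 + D) (B(D) = (D - 1)*(D + 4) = (-1 + D)*(4 + D))
B(-9)*(100 + d(v)) = (-4 + (-9)² + 3*(-9))*(100 + (3 + √10)) = (-4 + 81 - 27)*(103 + √10) = 50*(103 + √10) = 5150 + 50*√10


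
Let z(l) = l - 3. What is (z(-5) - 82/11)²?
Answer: 28900/121 ≈ 238.84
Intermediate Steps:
z(l) = -3 + l
(z(-5) - 82/11)² = ((-3 - 5) - 82/11)² = (-8 - 82*1/11)² = (-8 - 82/11)² = (-170/11)² = 28900/121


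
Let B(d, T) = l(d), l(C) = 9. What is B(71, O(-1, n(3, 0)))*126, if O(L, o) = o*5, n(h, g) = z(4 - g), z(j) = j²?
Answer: 1134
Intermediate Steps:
n(h, g) = (4 - g)²
O(L, o) = 5*o
B(d, T) = 9
B(71, O(-1, n(3, 0)))*126 = 9*126 = 1134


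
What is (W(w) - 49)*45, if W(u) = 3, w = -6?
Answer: -2070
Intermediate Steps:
(W(w) - 49)*45 = (3 - 49)*45 = -46*45 = -2070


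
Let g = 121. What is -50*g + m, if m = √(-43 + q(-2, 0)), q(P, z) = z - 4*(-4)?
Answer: -6050 + 3*I*√3 ≈ -6050.0 + 5.1962*I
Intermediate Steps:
q(P, z) = 16 + z (q(P, z) = z + 16 = 16 + z)
m = 3*I*√3 (m = √(-43 + (16 + 0)) = √(-43 + 16) = √(-27) = 3*I*√3 ≈ 5.1962*I)
-50*g + m = -50*121 + 3*I*√3 = -6050 + 3*I*√3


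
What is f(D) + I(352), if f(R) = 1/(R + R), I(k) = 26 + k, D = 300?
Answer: 226801/600 ≈ 378.00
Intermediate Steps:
f(R) = 1/(2*R)
f(D) + I(352) = (1/2)/300 + (26 + 352) = (1/2)*(1/300) + 378 = 1/600 + 378 = 226801/600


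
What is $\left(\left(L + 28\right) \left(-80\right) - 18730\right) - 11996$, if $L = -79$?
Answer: $-26646$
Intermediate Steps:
$\left(\left(L + 28\right) \left(-80\right) - 18730\right) - 11996 = \left(\left(-79 + 28\right) \left(-80\right) - 18730\right) - 11996 = \left(\left(-51\right) \left(-80\right) - 18730\right) - 11996 = \left(4080 - 18730\right) - 11996 = -14650 - 11996 = -26646$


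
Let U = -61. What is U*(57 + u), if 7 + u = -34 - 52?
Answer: 2196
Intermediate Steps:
u = -93 (u = -7 + (-34 - 52) = -7 - 86 = -93)
U*(57 + u) = -61*(57 - 93) = -61*(-36) = 2196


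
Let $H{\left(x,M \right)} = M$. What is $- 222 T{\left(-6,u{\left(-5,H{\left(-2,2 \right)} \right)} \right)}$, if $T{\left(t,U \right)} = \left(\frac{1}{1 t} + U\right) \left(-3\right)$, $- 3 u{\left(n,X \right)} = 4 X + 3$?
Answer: $-2553$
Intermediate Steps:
$u{\left(n,X \right)} = -1 - \frac{4 X}{3}$ ($u{\left(n,X \right)} = - \frac{4 X + 3}{3} = - \frac{3 + 4 X}{3} = -1 - \frac{4 X}{3}$)
$T{\left(t,U \right)} = - 3 U - \frac{3}{t}$ ($T{\left(t,U \right)} = \left(\frac{1}{t} + U\right) \left(-3\right) = \left(U + \frac{1}{t}\right) \left(-3\right) = - 3 U - \frac{3}{t}$)
$- 222 T{\left(-6,u{\left(-5,H{\left(-2,2 \right)} \right)} \right)} = - 222 \left(- 3 \left(-1 - \frac{8}{3}\right) - \frac{3}{-6}\right) = - 222 \left(- 3 \left(-1 - \frac{8}{3}\right) - - \frac{1}{2}\right) = - 222 \left(\left(-3\right) \left(- \frac{11}{3}\right) + \frac{1}{2}\right) = - 222 \left(11 + \frac{1}{2}\right) = \left(-222\right) \frac{23}{2} = -2553$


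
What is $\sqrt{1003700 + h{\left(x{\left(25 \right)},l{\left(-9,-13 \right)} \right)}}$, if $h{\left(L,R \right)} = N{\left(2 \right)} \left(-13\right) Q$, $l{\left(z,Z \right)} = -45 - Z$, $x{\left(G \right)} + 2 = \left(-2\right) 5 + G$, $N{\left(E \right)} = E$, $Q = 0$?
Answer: $10 \sqrt{10037} \approx 1001.8$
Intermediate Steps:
$x{\left(G \right)} = -12 + G$ ($x{\left(G \right)} = -2 + \left(\left(-2\right) 5 + G\right) = -2 + \left(-10 + G\right) = -12 + G$)
$h{\left(L,R \right)} = 0$ ($h{\left(L,R \right)} = 2 \left(-13\right) 0 = \left(-26\right) 0 = 0$)
$\sqrt{1003700 + h{\left(x{\left(25 \right)},l{\left(-9,-13 \right)} \right)}} = \sqrt{1003700 + 0} = \sqrt{1003700} = 10 \sqrt{10037}$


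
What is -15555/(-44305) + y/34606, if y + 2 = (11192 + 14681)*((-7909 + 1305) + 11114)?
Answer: 517036593287/153321883 ≈ 3372.2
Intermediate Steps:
y = 116687228 (y = -2 + (11192 + 14681)*((-7909 + 1305) + 11114) = -2 + 25873*(-6604 + 11114) = -2 + 25873*4510 = -2 + 116687230 = 116687228)
-15555/(-44305) + y/34606 = -15555/(-44305) + 116687228/34606 = -15555*(-1/44305) + 116687228*(1/34606) = 3111/8861 + 58343614/17303 = 517036593287/153321883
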